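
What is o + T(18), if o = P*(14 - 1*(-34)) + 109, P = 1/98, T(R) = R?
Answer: 6247/49 ≈ 127.49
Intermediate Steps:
P = 1/98 ≈ 0.010204
o = 5365/49 (o = (14 - 1*(-34))/98 + 109 = (14 + 34)/98 + 109 = (1/98)*48 + 109 = 24/49 + 109 = 5365/49 ≈ 109.49)
o + T(18) = 5365/49 + 18 = 6247/49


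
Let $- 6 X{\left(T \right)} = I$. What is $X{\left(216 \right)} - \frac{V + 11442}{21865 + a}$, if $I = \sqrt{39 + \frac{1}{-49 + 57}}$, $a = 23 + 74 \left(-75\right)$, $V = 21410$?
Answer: $- \frac{16426}{8169} - \frac{\sqrt{626}}{24} \approx -3.0533$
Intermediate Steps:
$a = -5527$ ($a = 23 - 5550 = -5527$)
$I = \frac{\sqrt{626}}{4}$ ($I = \sqrt{39 + \frac{1}{8}} = \sqrt{\frac{313}{8}} = \frac{\sqrt{626}}{4} \approx 6.255$)
$X{\left(T \right)} = - \frac{\sqrt{626}}{24}$ ($X{\left(T \right)} = - \frac{\frac{1}{4} \sqrt{626}}{6} = - \frac{\sqrt{626}}{24}$)
$X{\left(216 \right)} - \frac{V + 11442}{21865 + a} = - \frac{\sqrt{626}}{24} - \frac{21410 + 11442}{21865 - 5527} = - \frac{\sqrt{626}}{24} - \frac{32852}{16338} = - \frac{\sqrt{626}}{24} - 32852 \cdot \frac{1}{16338} = - \frac{\sqrt{626}}{24} - \frac{16426}{8169} = - \frac{16426}{8169} - \frac{\sqrt{626}}{24}$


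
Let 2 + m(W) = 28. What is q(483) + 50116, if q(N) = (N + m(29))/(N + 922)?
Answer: 70413489/1405 ≈ 50116.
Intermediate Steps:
m(W) = 26 (m(W) = -2 + 28 = 26)
q(N) = (26 + N)/(922 + N) (q(N) = (N + 26)/(N + 922) = (26 + N)/(922 + N))
q(483) + 50116 = (26 + 483)/(922 + 483) + 50116 = 509/1405 + 50116 = 70413489/1405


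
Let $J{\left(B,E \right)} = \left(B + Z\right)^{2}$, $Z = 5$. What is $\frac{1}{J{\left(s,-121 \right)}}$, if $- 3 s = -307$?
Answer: $\frac{9}{103684} \approx 8.6802 \cdot 10^{-5}$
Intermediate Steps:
$s = \frac{307}{3}$ ($s = \left(- \frac{1}{3}\right) \left(-307\right) = \frac{307}{3} \approx 102.33$)
$J{\left(B,E \right)} = \left(5 + B\right)^{2}$ ($J{\left(B,E \right)} = \left(B + 5\right)^{2} = \left(5 + B\right)^{2}$)
$\frac{1}{J{\left(s,-121 \right)}} = \frac{1}{\left(5 + \frac{307}{3}\right)^{2}} = \frac{1}{\left(\frac{322}{3}\right)^{2}} = \frac{1}{\frac{103684}{9}} = \frac{9}{103684}$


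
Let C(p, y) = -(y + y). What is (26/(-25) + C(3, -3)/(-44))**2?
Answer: 418609/302500 ≈ 1.3838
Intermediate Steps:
C(p, y) = -2*y
(26/(-25) + C(3, -3)/(-44))**2 = (26/(-25) - 2*(-3)/(-44))**2 = (26*(-1/25) + 6*(-1/44))**2 = (-26/25 - 3/22)**2 = (-647/550)**2 = 418609/302500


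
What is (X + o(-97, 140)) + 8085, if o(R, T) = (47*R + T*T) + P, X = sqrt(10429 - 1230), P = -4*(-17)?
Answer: 23194 + sqrt(9199) ≈ 23290.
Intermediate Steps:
P = 68
X = sqrt(9199) ≈ 95.911
o(R, T) = 68 + T**2 + 47*R (o(R, T) = (47*R + T*T) + 68 = (47*R + T**2) + 68 = (T**2 + 47*R) + 68 = 68 + T**2 + 47*R)
(X + o(-97, 140)) + 8085 = (sqrt(9199) + (68 + 140**2 + 47*(-97))) + 8085 = (sqrt(9199) + (68 + 19600 - 4559)) + 8085 = (sqrt(9199) + 15109) + 8085 = (15109 + sqrt(9199)) + 8085 = 23194 + sqrt(9199)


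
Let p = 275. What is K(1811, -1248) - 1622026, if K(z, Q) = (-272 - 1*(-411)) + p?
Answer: -1621612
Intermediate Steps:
K(z, Q) = 414 (K(z, Q) = (-272 - 1*(-411)) + 275 = (-272 + 411) + 275 = 139 + 275 = 414)
K(1811, -1248) - 1622026 = 414 - 1622026 = -1621612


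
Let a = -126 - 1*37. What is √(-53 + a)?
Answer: 6*I*√6 ≈ 14.697*I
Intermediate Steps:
a = -163 (a = -126 - 37 = -163)
√(-53 + a) = √(-53 - 163) = √(-216) = 6*I*√6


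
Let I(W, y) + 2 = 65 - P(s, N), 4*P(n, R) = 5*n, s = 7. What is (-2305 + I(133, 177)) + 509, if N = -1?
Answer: -6967/4 ≈ -1741.8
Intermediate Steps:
P(n, R) = 5*n/4 (P(n, R) = (5*n)/4 = 5*n/4)
I(W, y) = 217/4 (I(W, y) = -2 + (65 - 5*7/4) = -2 + (65 - 1*35/4) = -2 + (65 - 35/4) = -2 + 225/4 = 217/4)
(-2305 + I(133, 177)) + 509 = (-2305 + 217/4) + 509 = -9003/4 + 509 = -6967/4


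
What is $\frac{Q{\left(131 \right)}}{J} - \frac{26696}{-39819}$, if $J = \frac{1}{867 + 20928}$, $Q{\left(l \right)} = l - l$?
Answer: $\frac{26696}{39819} \approx 0.67043$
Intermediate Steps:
$Q{\left(l \right)} = 0$
$J = \frac{1}{21795} \approx 4.5882 \cdot 10^{-5}$
$\frac{Q{\left(131 \right)}}{J} - \frac{26696}{-39819} = 0 \frac{1}{\frac{1}{21795}} - \frac{26696}{-39819} = 0 \cdot 21795 - - \frac{26696}{39819} = 0 + \frac{26696}{39819} = \frac{26696}{39819}$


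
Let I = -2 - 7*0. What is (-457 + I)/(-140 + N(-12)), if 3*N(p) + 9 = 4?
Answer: 81/25 ≈ 3.2400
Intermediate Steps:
I = -2 (I = -2 + 0 = -2)
N(p) = -5/3 (N(p) = -3 + (1/3)*4 = -3 + 4/3 = -5/3)
(-457 + I)/(-140 + N(-12)) = (-457 - 2)/(-140 - 5/3) = -459/(-425/3) = -459*(-3/425) = 81/25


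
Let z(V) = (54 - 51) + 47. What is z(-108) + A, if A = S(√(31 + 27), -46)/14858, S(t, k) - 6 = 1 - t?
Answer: 742907/14858 - √58/14858 ≈ 50.000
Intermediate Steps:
z(V) = 50 (z(V) = 3 + 47 = 50)
S(t, k) = 7 - t (S(t, k) = 6 + (1 - t) = 7 - t)
A = 7/14858 - √58/14858 (A = (7 - √(31 + 27))/14858 = (7 - √58)*(1/14858) = 7/14858 - √58/14858 ≈ -4.1444e-5)
z(-108) + A = 50 + (7/14858 - √58/14858) = 742907/14858 - √58/14858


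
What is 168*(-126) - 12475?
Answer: -33643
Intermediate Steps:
168*(-126) - 12475 = -21168 - 12475 = -33643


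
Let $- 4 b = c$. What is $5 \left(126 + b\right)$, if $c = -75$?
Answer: $\frac{2895}{4} \approx 723.75$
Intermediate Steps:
$b = \frac{75}{4}$ ($b = \left(- \frac{1}{4}\right) \left(-75\right) = \frac{75}{4} \approx 18.75$)
$5 \left(126 + b\right) = 5 \left(126 + \frac{75}{4}\right) = 5 \cdot \frac{579}{4} = \frac{2895}{4}$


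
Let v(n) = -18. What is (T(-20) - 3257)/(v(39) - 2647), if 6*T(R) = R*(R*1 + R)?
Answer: 9371/7995 ≈ 1.1721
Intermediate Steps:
T(R) = R²/3 (T(R) = (R*(R*1 + R))/6 = (R*(R + R))/6 = (R*(2*R))/6 = (2*R²)/6 = R²/3)
(T(-20) - 3257)/(v(39) - 2647) = ((⅓)*(-20)² - 3257)/(-18 - 2647) = ((⅓)*400 - 3257)/(-2665) = (400/3 - 3257)*(-1/2665) = -9371/3*(-1/2665) = 9371/7995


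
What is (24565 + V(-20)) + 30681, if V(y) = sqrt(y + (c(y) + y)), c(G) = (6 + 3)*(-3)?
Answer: 55246 + I*sqrt(67) ≈ 55246.0 + 8.1853*I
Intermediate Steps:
c(G) = -27 (c(G) = 9*(-3) = -27)
V(y) = sqrt(-27 + 2*y) (V(y) = sqrt(y + (-27 + y)) = sqrt(-27 + 2*y))
(24565 + V(-20)) + 30681 = (24565 + sqrt(-27 + 2*(-20))) + 30681 = (24565 + sqrt(-27 - 40)) + 30681 = (24565 + sqrt(-67)) + 30681 = (24565 + I*sqrt(67)) + 30681 = 55246 + I*sqrt(67)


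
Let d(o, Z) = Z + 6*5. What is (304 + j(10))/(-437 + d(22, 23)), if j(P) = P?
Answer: -157/192 ≈ -0.81771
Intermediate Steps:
d(o, Z) = 30 + Z (d(o, Z) = Z + 30 = 30 + Z)
(304 + j(10))/(-437 + d(22, 23)) = (304 + 10)/(-437 + (30 + 23)) = 314/(-437 + 53) = 314/(-384) = 314*(-1/384) = -157/192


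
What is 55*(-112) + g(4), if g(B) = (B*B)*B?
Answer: -6096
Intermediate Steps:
g(B) = B**3 (g(B) = B**2*B = B**3)
55*(-112) + g(4) = 55*(-112) + 4**3 = -6160 + 64 = -6096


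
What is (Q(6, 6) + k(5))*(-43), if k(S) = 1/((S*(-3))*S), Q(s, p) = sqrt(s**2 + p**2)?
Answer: 43/75 - 258*sqrt(2) ≈ -364.29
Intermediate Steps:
Q(s, p) = sqrt(p**2 + s**2)
k(S) = -1/(3*S**2) (k(S) = 1/((-3*S)*S) = 1/(-3*S**2) = -1/(3*S**2))
(Q(6, 6) + k(5))*(-43) = (sqrt(6**2 + 6**2) - 1/3/5**2)*(-43) = (sqrt(36 + 36) - 1/3*1/25)*(-43) = (sqrt(72) - 1/75)*(-43) = (6*sqrt(2) - 1/75)*(-43) = (-1/75 + 6*sqrt(2))*(-43) = 43/75 - 258*sqrt(2)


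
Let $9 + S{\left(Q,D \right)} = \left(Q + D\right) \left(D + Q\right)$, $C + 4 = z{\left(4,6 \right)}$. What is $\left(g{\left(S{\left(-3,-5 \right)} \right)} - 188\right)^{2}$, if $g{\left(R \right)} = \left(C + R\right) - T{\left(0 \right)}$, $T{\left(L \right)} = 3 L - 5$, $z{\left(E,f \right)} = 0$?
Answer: $17424$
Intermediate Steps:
$T{\left(L \right)} = -5 + 3 L$
$C = -4$ ($C = -4 + 0 = -4$)
$S{\left(Q,D \right)} = -9 + \left(D + Q\right)^{2}$ ($S{\left(Q,D \right)} = -9 + \left(Q + D\right) \left(D + Q\right) = -9 + \left(D + Q\right) \left(D + Q\right) = -9 + \left(D + Q\right)^{2}$)
$g{\left(R \right)} = 1 + R$ ($g{\left(R \right)} = \left(-4 + R\right) - \left(-5 + 3 \cdot 0\right) = \left(-4 + R\right) - \left(-5 + 0\right) = \left(-4 + R\right) - -5 = \left(-4 + R\right) + 5 = 1 + R$)
$\left(g{\left(S{\left(-3,-5 \right)} \right)} - 188\right)^{2} = \left(\left(1 - \left(9 - \left(-5 - 3\right)^{2}\right)\right) - 188\right)^{2} = \left(\left(1 - \left(9 - \left(-8\right)^{2}\right)\right) - 188\right)^{2} = \left(\left(1 + \left(-9 + 64\right)\right) - 188\right)^{2} = \left(\left(1 + 55\right) - 188\right)^{2} = \left(56 - 188\right)^{2} = \left(-132\right)^{2} = 17424$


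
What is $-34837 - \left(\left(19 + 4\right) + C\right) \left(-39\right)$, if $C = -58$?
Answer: $-36202$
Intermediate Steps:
$-34837 - \left(\left(19 + 4\right) + C\right) \left(-39\right) = -34837 - \left(\left(19 + 4\right) - 58\right) \left(-39\right) = -34837 - \left(23 - 58\right) \left(-39\right) = -34837 - \left(-35\right) \left(-39\right) = -34837 - 1365 = -36202$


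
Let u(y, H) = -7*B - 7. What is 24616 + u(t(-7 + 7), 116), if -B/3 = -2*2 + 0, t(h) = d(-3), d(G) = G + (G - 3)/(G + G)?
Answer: 24525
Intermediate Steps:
d(G) = G + (-3 + G)/(2*G) (d(G) = G + (-3 + G)/((2*G)) = G + (-3 + G)*(1/(2*G)) = G + (-3 + G)/(2*G))
t(h) = -2 (t(h) = 1/2 - 3 - 3/2/(-3) = 1/2 - 3 - 3/2*(-1/3) = 1/2 - 3 + 1/2 = -2)
B = 12 (B = -3*(-2*2 + 0) = -3*(-4 + 0) = -3*(-4) = 12)
u(y, H) = -91 (u(y, H) = -7*12 - 7 = -84 - 7 = -91)
24616 + u(t(-7 + 7), 116) = 24616 - 91 = 24525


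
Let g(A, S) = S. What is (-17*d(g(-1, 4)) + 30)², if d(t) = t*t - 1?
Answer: 50625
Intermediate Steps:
d(t) = -1 + t² (d(t) = t² - 1 = -1 + t²)
(-17*d(g(-1, 4)) + 30)² = (-17*(-1 + 4²) + 30)² = (-17*(-1 + 16) + 30)² = (-17*15 + 30)² = (-255 + 30)² = (-225)² = 50625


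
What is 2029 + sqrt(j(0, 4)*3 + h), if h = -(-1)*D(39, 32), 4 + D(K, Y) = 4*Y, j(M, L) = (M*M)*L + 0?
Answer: 2029 + 2*sqrt(31) ≈ 2040.1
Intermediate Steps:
j(M, L) = L*M**2 (j(M, L) = M**2*L + 0 = L*M**2 + 0 = L*M**2)
D(K, Y) = -4 + 4*Y
h = 124 (h = -(-1)*(-4 + 4*32) = -(-1)*(-4 + 128) = -(-1)*124 = -1*(-124) = 124)
2029 + sqrt(j(0, 4)*3 + h) = 2029 + sqrt((4*0**2)*3 + 124) = 2029 + sqrt((4*0)*3 + 124) = 2029 + sqrt(0*3 + 124) = 2029 + sqrt(0 + 124) = 2029 + sqrt(124) = 2029 + 2*sqrt(31)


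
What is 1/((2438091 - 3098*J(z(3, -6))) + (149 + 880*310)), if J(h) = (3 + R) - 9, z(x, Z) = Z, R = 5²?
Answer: 1/2652178 ≈ 3.7705e-7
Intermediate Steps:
R = 25
J(h) = 19 (J(h) = (3 + 25) - 9 = 28 - 9 = 19)
1/((2438091 - 3098*J(z(3, -6))) + (149 + 880*310)) = 1/((2438091 - 3098*19) + (149 + 880*310)) = 1/((2438091 - 1*58862) + (149 + 272800)) = 1/((2438091 - 58862) + 272949) = 1/(2379229 + 272949) = 1/2652178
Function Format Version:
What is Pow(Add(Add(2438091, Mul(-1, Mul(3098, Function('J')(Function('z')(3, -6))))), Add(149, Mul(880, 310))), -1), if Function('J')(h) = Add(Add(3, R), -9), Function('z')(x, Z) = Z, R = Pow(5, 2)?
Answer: Rational(1, 2652178) ≈ 3.7705e-7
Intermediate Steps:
R = 25
Function('J')(h) = 19 (Function('J')(h) = Add(Add(3, 25), -9) = Add(28, -9) = 19)
Pow(Add(Add(2438091, Mul(-1, Mul(3098, Function('J')(Function('z')(3, -6))))), Add(149, Mul(880, 310))), -1) = Pow(Add(Add(2438091, Mul(-1, Mul(3098, 19))), Add(149, Mul(880, 310))), -1) = Pow(Add(Add(2438091, Mul(-1, 58862)), Add(149, 272800)), -1) = Pow(Add(Add(2438091, -58862), 272949), -1) = Pow(Add(2379229, 272949), -1) = Pow(2652178, -1) = Rational(1, 2652178)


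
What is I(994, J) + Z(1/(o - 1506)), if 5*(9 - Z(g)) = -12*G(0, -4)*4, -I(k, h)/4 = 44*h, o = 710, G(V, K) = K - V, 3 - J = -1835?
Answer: -1617587/5 ≈ -3.2352e+5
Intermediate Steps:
J = 1838 (J = 3 - 1*(-1835) = 3 + 1835 = 1838)
I(k, h) = -176*h
Z(g) = -147/5 (Z(g) = 9 - (-12*(-4 - 1*0))*4/5 = 9 - (-12*(-4 + 0))*4/5 = 9 - (-12*(-4))*4/5 = 9 - 48*4/5 = 9 - 1/5*192 = 9 - 192/5 = -147/5)
I(994, J) + Z(1/(o - 1506)) = -176*1838 - 147/5 = -323488 - 147/5 = -1617587/5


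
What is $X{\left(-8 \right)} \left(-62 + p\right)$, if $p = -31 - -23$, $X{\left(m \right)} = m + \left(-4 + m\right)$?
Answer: $1400$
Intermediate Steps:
$X{\left(m \right)} = -4 + 2 m$
$p = -8$ ($p = -31 + 23 = -8$)
$X{\left(-8 \right)} \left(-62 + p\right) = \left(-4 + 2 \left(-8\right)\right) \left(-62 - 8\right) = \left(-4 - 16\right) \left(-70\right) = \left(-20\right) \left(-70\right) = 1400$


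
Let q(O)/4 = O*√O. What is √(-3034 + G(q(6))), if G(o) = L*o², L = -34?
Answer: I*√120538 ≈ 347.19*I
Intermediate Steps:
q(O) = 4*O^(3/2) (q(O) = 4*(O*√O) = 4*O^(3/2))
G(o) = -34*o²
√(-3034 + G(q(6))) = √(-3034 - 34*(4*6^(3/2))²) = √(-3034 - 34*(4*(6*√6))²) = √(-3034 - 34*(24*√6)²) = √(-3034 - 34*3456) = √(-3034 - 117504) = √(-120538) = I*√120538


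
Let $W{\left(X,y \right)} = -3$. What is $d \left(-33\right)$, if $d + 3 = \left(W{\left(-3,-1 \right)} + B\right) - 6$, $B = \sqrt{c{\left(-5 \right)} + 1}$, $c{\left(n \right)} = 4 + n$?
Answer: $396$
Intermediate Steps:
$B = 0$ ($B = \sqrt{\left(4 - 5\right) + 1} = \sqrt{-1 + 1} = \sqrt{0} = 0$)
$d = -12$ ($d = -3 + \left(\left(-3 + 0\right) - 6\right) = -3 - 9 = -12$)
$d \left(-33\right) = \left(-12\right) \left(-33\right) = 396$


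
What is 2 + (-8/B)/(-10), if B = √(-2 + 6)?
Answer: 12/5 ≈ 2.4000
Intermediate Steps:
B = 2 (B = √4 = 2)
2 + (-8/B)/(-10) = 2 + (-8/2)/(-10) = 2 - (-4)/(5*2) = 2 - ⅒*(-4) = 2 + ⅖ = 12/5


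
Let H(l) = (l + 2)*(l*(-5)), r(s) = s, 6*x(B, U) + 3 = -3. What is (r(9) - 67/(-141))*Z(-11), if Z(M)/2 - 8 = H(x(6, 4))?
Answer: 34736/141 ≈ 246.35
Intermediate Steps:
x(B, U) = -1 (x(B, U) = -½ + (⅙)*(-3) = -½ - ½ = -1)
H(l) = -5*l*(2 + l) (H(l) = (2 + l)*(-5*l) = -5*l*(2 + l))
Z(M) = 26 (Z(M) = 16 + 2*(-5*(-1)*(2 - 1)) = 16 + 2*(-5*(-1)*1) = 16 + 2*5 = 16 + 10 = 26)
(r(9) - 67/(-141))*Z(-11) = (9 - 67/(-141))*26 = (9 - 67*(-1/141))*26 = (9 + 67/141)*26 = (1336/141)*26 = 34736/141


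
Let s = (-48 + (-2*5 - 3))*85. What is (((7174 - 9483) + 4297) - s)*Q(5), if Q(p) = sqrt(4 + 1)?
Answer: 7173*sqrt(5) ≈ 16039.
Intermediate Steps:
Q(p) = sqrt(5)
s = -5185 (s = (-48 + (-10 - 3))*85 = (-48 - 13)*85 = -61*85 = -5185)
(((7174 - 9483) + 4297) - s)*Q(5) = (((7174 - 9483) + 4297) - 1*(-5185))*sqrt(5) = ((-2309 + 4297) + 5185)*sqrt(5) = (1988 + 5185)*sqrt(5) = 7173*sqrt(5)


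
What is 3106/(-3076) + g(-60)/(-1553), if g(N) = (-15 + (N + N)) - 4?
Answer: -2198027/2388514 ≈ -0.92025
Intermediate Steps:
g(N) = -19 + 2*N (g(N) = (-15 + 2*N) - 4 = -19 + 2*N)
3106/(-3076) + g(-60)/(-1553) = 3106/(-3076) + (-19 + 2*(-60))/(-1553) = 3106*(-1/3076) + (-19 - 120)*(-1/1553) = -1553/1538 - 139*(-1/1553) = -1553/1538 + 139/1553 = -2198027/2388514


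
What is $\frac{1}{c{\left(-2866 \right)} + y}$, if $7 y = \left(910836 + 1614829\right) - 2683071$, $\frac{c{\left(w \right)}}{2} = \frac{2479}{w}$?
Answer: $- \frac{10031}{225580151} \approx -4.4468 \cdot 10^{-5}$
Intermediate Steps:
$c{\left(w \right)} = \frac{4958}{w}$ ($c{\left(w \right)} = 2 \frac{2479}{w} = \frac{4958}{w}$)
$y = - \frac{157406}{7}$ ($y = \frac{\left(910836 + 1614829\right) - 2683071}{7} = \frac{2525665 - 2683071}{7} = \frac{1}{7} \left(-157406\right) = - \frac{157406}{7} \approx -22487.0$)
$\frac{1}{c{\left(-2866 \right)} + y} = \frac{1}{\frac{4958}{-2866} - \frac{157406}{7}} = \frac{1}{4958 \left(- \frac{1}{2866}\right) - \frac{157406}{7}} = \frac{1}{- \frac{2479}{1433} - \frac{157406}{7}} = \frac{1}{- \frac{225580151}{10031}} = - \frac{10031}{225580151}$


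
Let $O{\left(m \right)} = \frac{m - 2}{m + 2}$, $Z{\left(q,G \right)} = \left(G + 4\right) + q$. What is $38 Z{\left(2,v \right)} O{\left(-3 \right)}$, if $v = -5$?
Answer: $190$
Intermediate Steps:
$Z{\left(q,G \right)} = 4 + G + q$ ($Z{\left(q,G \right)} = \left(4 + G\right) + q = 4 + G + q$)
$O{\left(m \right)} = \frac{-2 + m}{2 + m}$
$38 Z{\left(2,v \right)} O{\left(-3 \right)} = 38 \left(4 - 5 + 2\right) \frac{-2 - 3}{2 - 3} = 38 \cdot 1 \frac{1}{-1} \left(-5\right) = 38 \left(\left(-1\right) \left(-5\right)\right) = 38 \cdot 5 = 190$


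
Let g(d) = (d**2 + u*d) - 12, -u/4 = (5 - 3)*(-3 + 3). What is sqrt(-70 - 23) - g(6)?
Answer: -24 + I*sqrt(93) ≈ -24.0 + 9.6436*I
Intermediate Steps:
u = 0 (u = -4*(5 - 3)*(-3 + 3) = -8*0 = -4*0 = 0)
g(d) = -12 + d**2 (g(d) = (d**2 + 0*d) - 12 = (d**2 + 0) - 12 = d**2 - 12 = -12 + d**2)
sqrt(-70 - 23) - g(6) = sqrt(-70 - 23) - (-12 + 6**2) = sqrt(-93) - (-12 + 36) = I*sqrt(93) - 1*24 = I*sqrt(93) - 24 = -24 + I*sqrt(93)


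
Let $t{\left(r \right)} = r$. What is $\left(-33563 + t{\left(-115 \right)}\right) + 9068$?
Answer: $-24610$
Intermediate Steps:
$\left(-33563 + t{\left(-115 \right)}\right) + 9068 = \left(-33563 - 115\right) + 9068 = -33678 + 9068 = -24610$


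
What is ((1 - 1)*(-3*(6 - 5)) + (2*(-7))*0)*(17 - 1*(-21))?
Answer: 0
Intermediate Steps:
((1 - 1)*(-3*(6 - 5)) + (2*(-7))*0)*(17 - 1*(-21)) = (0*(-3*1) - 14*0)*(17 + 21) = (0*(-3) + 0)*38 = (0 + 0)*38 = 0*38 = 0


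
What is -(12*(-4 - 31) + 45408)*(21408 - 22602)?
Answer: 53715672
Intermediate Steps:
-(12*(-4 - 31) + 45408)*(21408 - 22602) = -(12*(-35) + 45408)*(-1194) = -(-420 + 45408)*(-1194) = -44988*(-1194) = -1*(-53715672) = 53715672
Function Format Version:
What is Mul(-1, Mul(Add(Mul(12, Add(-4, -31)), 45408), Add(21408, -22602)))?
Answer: 53715672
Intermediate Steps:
Mul(-1, Mul(Add(Mul(12, Add(-4, -31)), 45408), Add(21408, -22602))) = Mul(-1, Mul(Add(Mul(12, -35), 45408), -1194)) = Mul(-1, Mul(Add(-420, 45408), -1194)) = Mul(-1, Mul(44988, -1194)) = Mul(-1, -53715672) = 53715672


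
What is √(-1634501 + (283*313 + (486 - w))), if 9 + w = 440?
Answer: 3*I*√171763 ≈ 1243.3*I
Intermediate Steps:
w = 431 (w = -9 + 440 = 431)
√(-1634501 + (283*313 + (486 - w))) = √(-1634501 + (283*313 + (486 - 1*431))) = √(-1634501 + (88579 + (486 - 431))) = √(-1634501 + (88579 + 55)) = √(-1634501 + 88634) = √(-1545867) = 3*I*√171763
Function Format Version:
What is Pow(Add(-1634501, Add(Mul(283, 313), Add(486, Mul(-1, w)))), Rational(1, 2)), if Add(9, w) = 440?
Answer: Mul(3, I, Pow(171763, Rational(1, 2))) ≈ Mul(1243.3, I)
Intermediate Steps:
w = 431 (w = Add(-9, 440) = 431)
Pow(Add(-1634501, Add(Mul(283, 313), Add(486, Mul(-1, w)))), Rational(1, 2)) = Pow(Add(-1634501, Add(Mul(283, 313), Add(486, Mul(-1, 431)))), Rational(1, 2)) = Pow(Add(-1634501, Add(88579, Add(486, -431))), Rational(1, 2)) = Pow(Add(-1634501, Add(88579, 55)), Rational(1, 2)) = Pow(Add(-1634501, 88634), Rational(1, 2)) = Pow(-1545867, Rational(1, 2)) = Mul(3, I, Pow(171763, Rational(1, 2)))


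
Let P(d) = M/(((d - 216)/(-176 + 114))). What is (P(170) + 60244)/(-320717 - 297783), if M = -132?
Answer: -69076/711275 ≈ -0.097116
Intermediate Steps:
P(d) = -132/(108/31 - d/62) (P(d) = -132*(-176 + 114)/(d - 216) = -132*(-62/(-216 + d)) = -132/(108/31 - d/62))
(P(170) + 60244)/(-320717 - 297783) = (8184/(-216 + 170) + 60244)/(-320717 - 297783) = (8184/(-46) + 60244)/(-618500) = (8184*(-1/46) + 60244)*(-1/618500) = (-4092/23 + 60244)*(-1/618500) = (1381520/23)*(-1/618500) = -69076/711275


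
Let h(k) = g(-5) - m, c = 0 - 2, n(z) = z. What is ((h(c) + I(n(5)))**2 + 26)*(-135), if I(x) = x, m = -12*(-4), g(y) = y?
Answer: -314550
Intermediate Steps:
m = 48 (m = -2*(-24) = 48)
c = -2
h(k) = -53 (h(k) = -5 - 1*48 = -5 - 48 = -53)
((h(c) + I(n(5)))**2 + 26)*(-135) = ((-53 + 5)**2 + 26)*(-135) = ((-48)**2 + 26)*(-135) = (2304 + 26)*(-135) = 2330*(-135) = -314550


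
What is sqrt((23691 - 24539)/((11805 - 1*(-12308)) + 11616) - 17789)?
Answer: I*sqrt(22708781772141)/35729 ≈ 133.38*I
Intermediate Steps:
sqrt((23691 - 24539)/((11805 - 1*(-12308)) + 11616) - 17789) = sqrt(-848/((11805 + 12308) + 11616) - 17789) = sqrt(-848/(24113 + 11616) - 17789) = sqrt(-848/35729 - 17789) = sqrt(-635584029/35729) = I*sqrt(22708781772141)/35729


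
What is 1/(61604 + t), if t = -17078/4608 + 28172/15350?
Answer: 17683200/1089322770119 ≈ 1.6233e-5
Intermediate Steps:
t = -33082681/17683200 (t = -17078*1/4608 + 28172*(1/15350) = -8539/2304 + 14086/7675 = -33082681/17683200 ≈ -1.8709)
1/(61604 + t) = 1/(61604 - 33082681/17683200) = 1/(1089322770119/17683200) = 17683200/1089322770119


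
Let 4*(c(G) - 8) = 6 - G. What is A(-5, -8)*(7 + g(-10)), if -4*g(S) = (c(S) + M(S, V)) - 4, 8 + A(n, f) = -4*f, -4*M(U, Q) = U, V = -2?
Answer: 105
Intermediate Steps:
M(U, Q) = -U/4
c(G) = 19/2 - G/4 (c(G) = 8 + (6 - G)/4 = 8 + (3/2 - G/4) = 19/2 - G/4)
A(n, f) = -8 - 4*f
g(S) = -11/8 + S/8 (g(S) = -(((19/2 - S/4) - S/4) - 4)/4 = -((19/2 - S/2) - 4)/4 = -(11/2 - S/2)/4 = -11/8 + S/8)
A(-5, -8)*(7 + g(-10)) = (-8 - 4*(-8))*(7 + (-11/8 + (⅛)*(-10))) = (-8 + 32)*(7 + (-11/8 - 5/4)) = 24*(7 - 21/8) = 24*(35/8) = 105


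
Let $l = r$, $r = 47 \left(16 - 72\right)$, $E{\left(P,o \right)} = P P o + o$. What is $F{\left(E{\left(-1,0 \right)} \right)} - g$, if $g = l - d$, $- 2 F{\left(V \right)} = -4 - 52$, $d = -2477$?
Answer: $183$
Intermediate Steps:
$E{\left(P,o \right)} = o + o P^{2}$ ($E{\left(P,o \right)} = P^{2} o + o = o P^{2} + o = o + o P^{2}$)
$r = -2632$ ($r = 47 \left(-56\right) = -2632$)
$l = -2632$
$F{\left(V \right)} = 28$ ($F{\left(V \right)} = - \frac{-4 - 52}{2} = \left(- \frac{1}{2}\right) \left(-56\right) = 28$)
$g = -155$ ($g = -2632 - -2477 = -2632 + 2477 = -155$)
$F{\left(E{\left(-1,0 \right)} \right)} - g = 28 - -155 = 28 + 155 = 183$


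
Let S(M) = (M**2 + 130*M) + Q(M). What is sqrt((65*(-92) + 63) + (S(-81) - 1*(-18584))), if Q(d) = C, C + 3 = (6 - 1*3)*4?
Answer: sqrt(8707) ≈ 93.311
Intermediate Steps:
C = 9 (C = -3 + (6 - 1*3)*4 = -3 + (6 - 3)*4 = -3 + 3*4 = -3 + 12 = 9)
Q(d) = 9
S(M) = 9 + M**2 + 130*M (S(M) = (M**2 + 130*M) + 9 = 9 + M**2 + 130*M)
sqrt((65*(-92) + 63) + (S(-81) - 1*(-18584))) = sqrt((65*(-92) + 63) + ((9 + (-81)**2 + 130*(-81)) - 1*(-18584))) = sqrt((-5980 + 63) + ((9 + 6561 - 10530) + 18584)) = sqrt(-5917 + (-3960 + 18584)) = sqrt(-5917 + 14624) = sqrt(8707)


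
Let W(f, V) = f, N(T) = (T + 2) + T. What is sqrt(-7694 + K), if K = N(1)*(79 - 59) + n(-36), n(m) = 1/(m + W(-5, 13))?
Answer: 5*I*sqrt(511967)/41 ≈ 87.258*I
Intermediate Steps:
N(T) = 2 + 2*T (N(T) = (2 + T) + T = 2 + 2*T)
n(m) = 1/(-5 + m) (n(m) = 1/(m - 5) = 1/(-5 + m))
K = 3279/41 (K = (2 + 2*1)*(79 - 59) + 1/(-5 - 36) = (2 + 2)*20 + 1/(-41) = 4*20 - 1/41 = 80 - 1/41 = 3279/41 ≈ 79.976)
sqrt(-7694 + K) = sqrt(-7694 + 3279/41) = sqrt(-312175/41) = 5*I*sqrt(511967)/41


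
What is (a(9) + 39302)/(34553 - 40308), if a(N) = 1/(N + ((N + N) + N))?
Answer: -1414873/207180 ≈ -6.8292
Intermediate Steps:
a(N) = 1/(4*N) (a(N) = 1/(N + (2*N + N)) = 1/(N + 3*N) = 1/(4*N))
(a(9) + 39302)/(34553 - 40308) = ((¼)/9 + 39302)/(34553 - 40308) = ((¼)*(⅑) + 39302)/(-5755) = (1/36 + 39302)*(-1/5755) = (1414873/36)*(-1/5755) = -1414873/207180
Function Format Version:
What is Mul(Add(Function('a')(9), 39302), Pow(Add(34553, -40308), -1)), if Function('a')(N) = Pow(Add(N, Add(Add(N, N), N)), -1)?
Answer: Rational(-1414873, 207180) ≈ -6.8292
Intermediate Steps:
Function('a')(N) = Mul(Rational(1, 4), Pow(N, -1)) (Function('a')(N) = Pow(Add(N, Add(Mul(2, N), N)), -1) = Pow(Add(N, Mul(3, N)), -1) = Pow(Mul(4, N), -1) = Mul(Rational(1, 4), Pow(N, -1)))
Mul(Add(Function('a')(9), 39302), Pow(Add(34553, -40308), -1)) = Mul(Add(Mul(Rational(1, 4), Pow(9, -1)), 39302), Pow(Add(34553, -40308), -1)) = Mul(Add(Mul(Rational(1, 4), Rational(1, 9)), 39302), Pow(-5755, -1)) = Mul(Add(Rational(1, 36), 39302), Rational(-1, 5755)) = Mul(Rational(1414873, 36), Rational(-1, 5755)) = Rational(-1414873, 207180)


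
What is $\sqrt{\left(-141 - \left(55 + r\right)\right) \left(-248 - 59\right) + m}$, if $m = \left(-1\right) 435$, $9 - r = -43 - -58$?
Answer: $\sqrt{57895} \approx 240.61$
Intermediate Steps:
$r = -6$ ($r = 9 - \left(-43 - -58\right) = 9 - \left(-43 + 58\right) = 9 - 15 = -6$)
$m = -435$
$\sqrt{\left(-141 - \left(55 + r\right)\right) \left(-248 - 59\right) + m} = \sqrt{\left(-141 - 49\right) \left(-248 - 59\right) - 435} = \sqrt{\left(-141 + \left(-55 + 6\right)\right) \left(-307\right) - 435} = \sqrt{\left(-141 - 49\right) \left(-307\right) - 435} = \sqrt{\left(-190\right) \left(-307\right) - 435} = \sqrt{58330 - 435} = \sqrt{57895}$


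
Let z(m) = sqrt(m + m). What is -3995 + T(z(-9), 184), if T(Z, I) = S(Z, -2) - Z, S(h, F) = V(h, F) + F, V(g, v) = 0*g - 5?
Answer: -4002 - 3*I*sqrt(2) ≈ -4002.0 - 4.2426*I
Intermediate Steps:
z(m) = sqrt(2)*sqrt(m) (z(m) = sqrt(2*m) = sqrt(2)*sqrt(m))
V(g, v) = -5 (V(g, v) = 0 - 5 = -5)
S(h, F) = -5 + F
T(Z, I) = -7 - Z (T(Z, I) = (-5 - 2) - Z = -7 - Z)
-3995 + T(z(-9), 184) = -3995 + (-7 - sqrt(2)*sqrt(-9)) = -3995 + (-7 - sqrt(2)*3*I) = -3995 + (-7 - 3*I*sqrt(2)) = -4002 - 3*I*sqrt(2)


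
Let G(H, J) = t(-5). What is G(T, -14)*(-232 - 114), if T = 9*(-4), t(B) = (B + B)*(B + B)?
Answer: -34600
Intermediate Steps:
t(B) = 4*B² (t(B) = (2*B)*(2*B) = 4*B²)
T = -36
G(H, J) = 100 (G(H, J) = 4*(-5)² = 4*25 = 100)
G(T, -14)*(-232 - 114) = 100*(-232 - 114) = 100*(-346) = -34600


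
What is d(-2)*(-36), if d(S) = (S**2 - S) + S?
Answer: -144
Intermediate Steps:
d(S) = S**2
d(-2)*(-36) = (-2)**2*(-36) = 4*(-36) = -144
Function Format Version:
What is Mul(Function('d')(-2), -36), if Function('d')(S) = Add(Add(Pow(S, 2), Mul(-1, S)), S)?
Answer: -144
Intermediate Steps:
Function('d')(S) = Pow(S, 2)
Mul(Function('d')(-2), -36) = Mul(Pow(-2, 2), -36) = Mul(4, -36) = -144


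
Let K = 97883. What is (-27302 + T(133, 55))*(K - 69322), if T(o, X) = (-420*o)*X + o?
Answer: -88523934109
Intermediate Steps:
T(o, X) = o - 420*X*o (T(o, X) = -420*X*o + o = o - 420*X*o)
(-27302 + T(133, 55))*(K - 69322) = (-27302 + 133*(1 - 420*55))*(97883 - 69322) = (-27302 + 133*(1 - 23100))*28561 = (-27302 + 133*(-23099))*28561 = (-27302 - 3072167)*28561 = -3099469*28561 = -88523934109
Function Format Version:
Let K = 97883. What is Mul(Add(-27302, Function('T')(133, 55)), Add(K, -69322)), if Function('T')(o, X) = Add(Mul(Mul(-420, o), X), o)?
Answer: -88523934109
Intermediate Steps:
Function('T')(o, X) = Add(o, Mul(-420, X, o)) (Function('T')(o, X) = Add(Mul(-420, X, o), o) = Add(o, Mul(-420, X, o)))
Mul(Add(-27302, Function('T')(133, 55)), Add(K, -69322)) = Mul(Add(-27302, Mul(133, Add(1, Mul(-420, 55)))), Add(97883, -69322)) = Mul(Add(-27302, Mul(133, Add(1, -23100))), 28561) = Mul(Add(-27302, Mul(133, -23099)), 28561) = Mul(Add(-27302, -3072167), 28561) = Mul(-3099469, 28561) = -88523934109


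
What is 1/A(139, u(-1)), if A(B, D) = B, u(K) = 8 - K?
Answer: 1/139 ≈ 0.0071942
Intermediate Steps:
1/A(139, u(-1)) = 1/139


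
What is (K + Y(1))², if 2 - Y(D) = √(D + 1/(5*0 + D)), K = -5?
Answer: (3 + √2)² ≈ 19.485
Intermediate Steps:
Y(D) = 2 - √(D + 1/D) (Y(D) = 2 - √(D + 1/(5*0 + D)) = 2 - √(D + 1/(0 + D)) = 2 - √(D + 1/D))
(K + Y(1))² = (-5 + (2 - √(1 + 1/1)))² = (-5 + (2 - √(1 + 1)))² = (-5 + (2 - √2))² = (-3 - √2)²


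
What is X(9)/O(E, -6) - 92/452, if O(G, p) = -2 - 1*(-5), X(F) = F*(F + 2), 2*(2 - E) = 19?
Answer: 3706/113 ≈ 32.796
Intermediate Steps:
E = -15/2 (E = 2 - ½*19 = 2 - 19/2 = -15/2 ≈ -7.5000)
X(F) = F*(2 + F)
O(G, p) = 3 (O(G, p) = -2 + 5 = 3)
X(9)/O(E, -6) - 92/452 = (9*(2 + 9))/3 - 92/452 = (9*11)*(⅓) - 92*1/452 = 99*(⅓) - 23/113 = 33 - 23/113 = 3706/113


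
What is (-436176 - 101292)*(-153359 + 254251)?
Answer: -54226221456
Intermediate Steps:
(-436176 - 101292)*(-153359 + 254251) = -537468*100892 = -54226221456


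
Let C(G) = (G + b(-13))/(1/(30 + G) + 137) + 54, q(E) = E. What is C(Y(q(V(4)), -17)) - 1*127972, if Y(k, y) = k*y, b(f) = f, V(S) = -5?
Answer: -167955644/1313 ≈ -1.2792e+5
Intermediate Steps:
C(G) = 54 + (-13 + G)/(137 + 1/(30 + G)) (C(G) = (G - 13)/(1/(30 + G) + 137) + 54 = (-13 + G)/(137 + 1/(30 + G)) + 54 = 54 + (-13 + G)/(137 + 1/(30 + G)))
C(Y(q(V(4)), -17)) - 1*127972 = (221604 + (-5*(-17))² + 7415*(-5*(-17)))/(4111 + 137*(-5*(-17))) - 1*127972 = (221604 + 85² + 7415*85)/(4111 + 137*85) - 127972 = (221604 + 7225 + 630275)/(4111 + 11645) - 127972 = 859104/15756 - 127972 = (1/15756)*859104 - 127972 = 71592/1313 - 127972 = -167955644/1313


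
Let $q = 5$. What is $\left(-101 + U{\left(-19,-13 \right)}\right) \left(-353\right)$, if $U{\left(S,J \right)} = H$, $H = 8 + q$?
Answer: $31064$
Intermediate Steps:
$H = 13$ ($H = 8 + 5 = 13$)
$U{\left(S,J \right)} = 13$
$\left(-101 + U{\left(-19,-13 \right)}\right) \left(-353\right) = \left(-101 + 13\right) \left(-353\right) = \left(-88\right) \left(-353\right) = 31064$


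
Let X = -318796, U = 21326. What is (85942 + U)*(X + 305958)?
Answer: -1377106584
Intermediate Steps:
(85942 + U)*(X + 305958) = (85942 + 21326)*(-318796 + 305958) = 107268*(-12838) = -1377106584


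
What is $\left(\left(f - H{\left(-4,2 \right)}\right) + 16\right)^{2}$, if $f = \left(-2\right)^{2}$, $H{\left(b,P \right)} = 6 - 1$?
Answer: $225$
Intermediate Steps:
$H{\left(b,P \right)} = 5$ ($H{\left(b,P \right)} = 6 - 1 = 5$)
$f = 4$
$\left(\left(f - H{\left(-4,2 \right)}\right) + 16\right)^{2} = \left(\left(4 - 5\right) + 16\right)^{2} = \left(-1 + 16\right)^{2} = 15^{2} = 225$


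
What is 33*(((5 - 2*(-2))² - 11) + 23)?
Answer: 3069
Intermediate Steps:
33*(((5 - 2*(-2))² - 11) + 23) = 33*(((5 + 4)² - 11) + 23) = 33*((9² - 11) + 23) = 33*((81 - 11) + 23) = 33*(70 + 23) = 33*93 = 3069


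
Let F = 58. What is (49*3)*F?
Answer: 8526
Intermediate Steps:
(49*3)*F = (49*3)*58 = 147*58 = 8526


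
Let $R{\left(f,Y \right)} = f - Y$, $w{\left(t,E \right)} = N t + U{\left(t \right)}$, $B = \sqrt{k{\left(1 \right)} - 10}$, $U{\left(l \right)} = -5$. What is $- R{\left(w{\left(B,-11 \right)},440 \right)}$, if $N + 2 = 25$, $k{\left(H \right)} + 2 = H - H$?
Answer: $445 - 46 i \sqrt{3} \approx 445.0 - 79.674 i$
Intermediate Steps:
$k{\left(H \right)} = -2$ ($k{\left(H \right)} = -2 + \left(H - H\right) = -2 + 0 = -2$)
$N = 23$ ($N = -2 + 25 = 23$)
$B = 2 i \sqrt{3}$ ($B = \sqrt{-2 - 10} = \sqrt{-12} = 2 i \sqrt{3} \approx 3.4641 i$)
$w{\left(t,E \right)} = -5 + 23 t$ ($w{\left(t,E \right)} = 23 t - 5 = -5 + 23 t$)
$- R{\left(w{\left(B,-11 \right)},440 \right)} = - (\left(-5 + 23 \cdot 2 i \sqrt{3}\right) - 440) = - (\left(-5 + 46 i \sqrt{3}\right) - 440) = - (-445 + 46 i \sqrt{3}) = 445 - 46 i \sqrt{3}$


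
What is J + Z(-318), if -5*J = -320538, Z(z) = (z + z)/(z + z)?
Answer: 320543/5 ≈ 64109.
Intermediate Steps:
Z(z) = 1 (Z(z) = (2*z)/((2*z)) = (2*z)*(1/(2*z)) = 1)
J = 320538/5 (J = -⅕*(-320538) = 320538/5 ≈ 64108.)
J + Z(-318) = 320538/5 + 1 = 320543/5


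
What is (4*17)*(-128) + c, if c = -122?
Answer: -8826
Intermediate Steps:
(4*17)*(-128) + c = (4*17)*(-128) - 122 = 68*(-128) - 122 = -8704 - 122 = -8826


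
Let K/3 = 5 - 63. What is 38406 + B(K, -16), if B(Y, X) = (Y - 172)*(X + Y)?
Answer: 104146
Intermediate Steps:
K = -174 (K = 3*(5 - 63) = 3*(-58) = -174)
B(Y, X) = (-172 + Y)*(X + Y)
38406 + B(K, -16) = 38406 + ((-174)² - 172*(-16) - 172*(-174) - 16*(-174)) = 38406 + (30276 + 2752 + 29928 + 2784) = 38406 + 65740 = 104146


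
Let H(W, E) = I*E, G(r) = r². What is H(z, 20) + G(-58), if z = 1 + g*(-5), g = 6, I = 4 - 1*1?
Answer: 3424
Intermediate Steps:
I = 3 (I = 4 - 1 = 3)
z = -29 (z = 1 + 6*(-5) = 1 - 30 = -29)
H(W, E) = 3*E
H(z, 20) + G(-58) = 3*20 + (-58)² = 60 + 3364 = 3424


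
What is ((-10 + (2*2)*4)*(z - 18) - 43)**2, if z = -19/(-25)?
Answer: 13402921/625 ≈ 21445.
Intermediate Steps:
z = 19/25 (z = -19*(-1/25) = 19/25 ≈ 0.76000)
((-10 + (2*2)*4)*(z - 18) - 43)**2 = ((-10 + (2*2)*4)*(19/25 - 18) - 43)**2 = ((-10 + 4*4)*(-431/25) - 43)**2 = ((-10 + 16)*(-431/25) - 43)**2 = (6*(-431/25) - 43)**2 = (-2586/25 - 43)**2 = (-3661/25)**2 = 13402921/625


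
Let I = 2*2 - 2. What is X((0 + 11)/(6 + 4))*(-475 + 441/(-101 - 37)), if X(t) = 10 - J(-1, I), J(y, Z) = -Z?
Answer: -131982/23 ≈ -5738.3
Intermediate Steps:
I = 2 (I = 4 - 2 = 2)
X(t) = 12 (X(t) = 10 - (-1)*2 = 10 - 1*(-2) = 10 + 2 = 12)
X((0 + 11)/(6 + 4))*(-475 + 441/(-101 - 37)) = 12*(-475 + 441/(-101 - 37)) = 12*(-475 + 441/(-138)) = 12*(-475 + 441*(-1/138)) = 12*(-475 - 147/46) = 12*(-21997/46) = -131982/23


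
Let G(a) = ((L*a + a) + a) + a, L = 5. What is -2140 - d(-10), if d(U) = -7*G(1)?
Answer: -2084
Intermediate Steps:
G(a) = 8*a (G(a) = ((5*a + a) + a) + a = (6*a + a) + a = 7*a + a = 8*a)
d(U) = -56
-2140 - d(-10) = -2140 - 1*(-56) = -2140 + 56 = -2084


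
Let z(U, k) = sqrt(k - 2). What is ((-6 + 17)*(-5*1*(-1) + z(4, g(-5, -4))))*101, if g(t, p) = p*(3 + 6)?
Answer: 5555 + 1111*I*sqrt(38) ≈ 5555.0 + 6848.7*I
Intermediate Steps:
g(t, p) = 9*p (g(t, p) = p*9 = 9*p)
z(U, k) = sqrt(-2 + k)
((-6 + 17)*(-5*1*(-1) + z(4, g(-5, -4))))*101 = ((-6 + 17)*(-5*1*(-1) + sqrt(-2 + 9*(-4))))*101 = (11*(-5*(-1) + sqrt(-2 - 36)))*101 = (11*(5 + sqrt(-38)))*101 = (11*(5 + I*sqrt(38)))*101 = (55 + 11*I*sqrt(38))*101 = 5555 + 1111*I*sqrt(38)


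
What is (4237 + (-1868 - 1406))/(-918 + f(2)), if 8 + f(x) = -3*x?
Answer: -963/932 ≈ -1.0333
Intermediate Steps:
f(x) = -8 - 3*x
(4237 + (-1868 - 1406))/(-918 + f(2)) = (4237 + (-1868 - 1406))/(-918 + (-8 - 3*2)) = (4237 - 3274)/(-918 + (-8 - 6)) = 963/(-918 - 14) = 963/(-932) = 963*(-1/932) = -963/932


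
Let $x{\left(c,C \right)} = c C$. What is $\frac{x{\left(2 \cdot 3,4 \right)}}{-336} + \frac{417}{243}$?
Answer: $\frac{1865}{1134} \approx 1.6446$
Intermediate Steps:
$x{\left(c,C \right)} = C c$
$\frac{x{\left(2 \cdot 3,4 \right)}}{-336} + \frac{417}{243} = \frac{4 \cdot 2 \cdot 3}{-336} + \frac{417}{243} = 4 \cdot 6 \left(- \frac{1}{336}\right) + 417 \cdot \frac{1}{243} = 24 \left(- \frac{1}{336}\right) + \frac{139}{81} = - \frac{1}{14} + \frac{139}{81} = \frac{1865}{1134}$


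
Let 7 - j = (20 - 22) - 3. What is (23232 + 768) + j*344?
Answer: 28128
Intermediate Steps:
j = 12 (j = 7 - ((20 - 22) - 3) = 7 - (-2 - 3) = 7 - 1*(-5) = 7 + 5 = 12)
(23232 + 768) + j*344 = (23232 + 768) + 12*344 = 24000 + 4128 = 28128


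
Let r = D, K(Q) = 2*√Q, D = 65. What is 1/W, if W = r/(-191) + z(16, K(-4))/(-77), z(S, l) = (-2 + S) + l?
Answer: -112935053/59550737 + 11236148*I/59550737 ≈ -1.8965 + 0.18868*I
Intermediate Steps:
z(S, l) = -2 + S + l
r = 65
W = -1097/2101 - 4*I/77 (W = 65/(-191) + (-2 + 16 + 2*√(-4))/(-77) = 65*(-1/191) + (-2 + 16 + 2*(2*I))*(-1/77) = -65/191 + (-2 + 16 + 4*I)*(-1/77) = -65/191 + (14 + 4*I)*(-1/77) = -65/191 + (-2/11 - 4*I/77) = -1097/2101 - 4*I/77 ≈ -0.52213 - 0.051948*I)
1/W = 1/(-1097/2101 - 4*I/77) = 216295849*(-1097/2101 + 4*I/77)/59550737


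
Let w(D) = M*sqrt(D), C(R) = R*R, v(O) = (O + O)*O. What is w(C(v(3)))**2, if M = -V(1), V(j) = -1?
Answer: 324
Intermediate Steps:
M = 1 (M = -1*(-1) = 1)
v(O) = 2*O**2 (v(O) = (2*O)*O = 2*O**2)
C(R) = R**2
w(D) = sqrt(D) (w(D) = 1*sqrt(D) = sqrt(D))
w(C(v(3)))**2 = (sqrt((2*3**2)**2))**2 = (sqrt((2*9)**2))**2 = (sqrt(18**2))**2 = (sqrt(324))**2 = 18**2 = 324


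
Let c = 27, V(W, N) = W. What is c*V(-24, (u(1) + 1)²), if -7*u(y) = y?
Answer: -648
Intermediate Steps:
u(y) = -y/7
c*V(-24, (u(1) + 1)²) = 27*(-24) = -648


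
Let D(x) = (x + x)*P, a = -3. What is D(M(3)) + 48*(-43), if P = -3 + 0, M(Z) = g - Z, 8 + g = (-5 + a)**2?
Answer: -2382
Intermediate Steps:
g = 56 (g = -8 + (-5 - 3)**2 = -8 + (-8)**2 = -8 + 64 = 56)
M(Z) = 56 - Z
P = -3
D(x) = -6*x (D(x) = (x + x)*(-3) = (2*x)*(-3) = -6*x)
D(M(3)) + 48*(-43) = -6*(56 - 1*3) + 48*(-43) = -6*(56 - 3) - 2064 = -6*53 - 2064 = -318 - 2064 = -2382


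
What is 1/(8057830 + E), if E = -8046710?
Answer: 1/11120 ≈ 8.9928e-5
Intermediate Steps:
1/(8057830 + E) = 1/(8057830 - 8046710) = 1/11120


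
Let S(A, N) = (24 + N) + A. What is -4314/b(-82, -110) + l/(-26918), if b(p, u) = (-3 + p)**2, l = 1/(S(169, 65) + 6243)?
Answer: -754923769477/1264331057550 ≈ -0.59709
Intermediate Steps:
S(A, N) = 24 + A + N
l = 1/6501 (l = 1/((24 + 169 + 65) + 6243) = 1/(258 + 6243) = 1/6501 ≈ 0.00015382)
-4314/b(-82, -110) + l/(-26918) = -4314/(-3 - 82)**2 + (1/6501)/(-26918) = -4314/((-85)**2) + (1/6501)*(-1/26918) = -4314/7225 - 1/174993918 = -754923769477/1264331057550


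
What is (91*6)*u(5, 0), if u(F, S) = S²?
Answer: 0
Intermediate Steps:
(91*6)*u(5, 0) = (91*6)*0² = 546*0 = 0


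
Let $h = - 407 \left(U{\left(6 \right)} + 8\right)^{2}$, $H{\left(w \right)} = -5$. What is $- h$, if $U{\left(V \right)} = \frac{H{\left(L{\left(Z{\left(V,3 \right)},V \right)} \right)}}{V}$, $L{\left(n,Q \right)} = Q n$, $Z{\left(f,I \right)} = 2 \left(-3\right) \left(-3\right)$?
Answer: $\frac{752543}{36} \approx 20904.0$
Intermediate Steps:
$Z{\left(f,I \right)} = 18$ ($Z{\left(f,I \right)} = \left(-6\right) \left(-3\right) = 18$)
$U{\left(V \right)} = - \frac{5}{V}$
$h = - \frac{752543}{36}$ ($h = - 407 \left(- \frac{5}{6} + 8\right)^{2} = - 407 \left(\frac{43}{6}\right)^{2} = - \frac{407 \cdot 1849}{36} = \left(-1\right) \frac{752543}{36} = - \frac{752543}{36} \approx -20904.0$)
$- h = \left(-1\right) \left(- \frac{752543}{36}\right) = \frac{752543}{36}$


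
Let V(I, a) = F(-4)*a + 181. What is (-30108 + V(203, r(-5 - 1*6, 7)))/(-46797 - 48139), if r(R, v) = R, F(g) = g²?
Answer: 30103/94936 ≈ 0.31709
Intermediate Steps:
V(I, a) = 181 + 16*a (V(I, a) = (-4)²*a + 181 = 16*a + 181 = 181 + 16*a)
(-30108 + V(203, r(-5 - 1*6, 7)))/(-46797 - 48139) = (-30108 + (181 + 16*(-5 - 1*6)))/(-46797 - 48139) = (-30108 + (181 + 16*(-5 - 6)))/(-94936) = (-30108 + (181 + 16*(-11)))*(-1/94936) = (-30108 + (181 - 176))*(-1/94936) = (-30108 + 5)*(-1/94936) = -30103*(-1/94936) = 30103/94936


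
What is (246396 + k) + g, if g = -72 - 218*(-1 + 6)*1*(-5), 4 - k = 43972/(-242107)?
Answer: 60957260218/242107 ≈ 2.5178e+5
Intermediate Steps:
k = 1012400/242107 (k = 4 - 43972/(-242107) = 4 - 43972*(-1)/242107 = 4 - 1*(-43972/242107) = 4 + 43972/242107 = 1012400/242107 ≈ 4.1816)
g = 5378 (g = -72 - 218*5*1*(-5) = -72 - 1090*(-5) = -72 - 218*(-25) = -72 + 5450 = 5378)
(246396 + k) + g = (246396 + 1012400/242107) + 5378 = 59655208772/242107 + 5378 = 60957260218/242107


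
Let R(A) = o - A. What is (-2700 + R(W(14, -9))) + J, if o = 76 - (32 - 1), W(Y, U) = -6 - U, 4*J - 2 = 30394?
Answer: 4941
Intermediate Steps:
J = 7599 (J = 1/2 + (1/4)*30394 = 1/2 + 15197/2 = 7599)
o = 45 (o = 76 - 1*31 = 76 - 31 = 45)
R(A) = 45 - A
(-2700 + R(W(14, -9))) + J = (-2700 + (45 - (-6 - 1*(-9)))) + 7599 = (-2700 + (45 - (-6 + 9))) + 7599 = (-2700 + (45 - 1*3)) + 7599 = (-2700 + (45 - 3)) + 7599 = (-2700 + 42) + 7599 = -2658 + 7599 = 4941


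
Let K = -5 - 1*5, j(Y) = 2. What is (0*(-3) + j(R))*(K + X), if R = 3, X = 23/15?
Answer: -254/15 ≈ -16.933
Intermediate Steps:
X = 23/15 (X = 23*(1/15) = 23/15 ≈ 1.5333)
K = -10 (K = -5 - 5 = -10)
(0*(-3) + j(R))*(K + X) = (0*(-3) + 2)*(-10 + 23/15) = (0 + 2)*(-127/15) = 2*(-127/15) = -254/15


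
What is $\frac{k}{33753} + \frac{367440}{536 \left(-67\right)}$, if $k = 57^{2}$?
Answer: $- \frac{511896843}{50505739} \approx -10.135$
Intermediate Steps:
$k = 3249$
$\frac{k}{33753} + \frac{367440}{536 \left(-67\right)} = \frac{3249}{33753} + \frac{367440}{536 \left(-67\right)} = 3249 \cdot \frac{1}{33753} + \frac{367440}{-35912} = \frac{1083}{11251} + 367440 \left(- \frac{1}{35912}\right) = \frac{1083}{11251} - \frac{45930}{4489} = - \frac{511896843}{50505739}$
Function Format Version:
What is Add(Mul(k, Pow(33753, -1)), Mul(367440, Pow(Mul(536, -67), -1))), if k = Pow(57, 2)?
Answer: Rational(-511896843, 50505739) ≈ -10.135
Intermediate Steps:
k = 3249
Add(Mul(k, Pow(33753, -1)), Mul(367440, Pow(Mul(536, -67), -1))) = Add(Mul(3249, Pow(33753, -1)), Mul(367440, Pow(Mul(536, -67), -1))) = Add(Mul(3249, Rational(1, 33753)), Mul(367440, Pow(-35912, -1))) = Add(Rational(1083, 11251), Mul(367440, Rational(-1, 35912))) = Add(Rational(1083, 11251), Rational(-45930, 4489)) = Rational(-511896843, 50505739)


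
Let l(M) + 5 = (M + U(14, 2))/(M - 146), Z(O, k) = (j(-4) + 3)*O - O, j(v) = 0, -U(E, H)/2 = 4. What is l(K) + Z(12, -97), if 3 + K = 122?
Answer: 134/9 ≈ 14.889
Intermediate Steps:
K = 119 (K = -3 + 122 = 119)
U(E, H) = -8 (U(E, H) = -2*4 = -8)
Z(O, k) = 2*O (Z(O, k) = (0 + 3)*O - O = 3*O - O = 2*O)
l(M) = -5 + (-8 + M)/(-146 + M) (l(M) = -5 + (M - 8)/(M - 146) = -5 + (-8 + M)/(-146 + M))
l(K) + Z(12, -97) = 2*(361 - 2*119)/(-146 + 119) + 2*12 = 2*(361 - 238)/(-27) + 24 = 2*(-1/27)*123 + 24 = -82/9 + 24 = 134/9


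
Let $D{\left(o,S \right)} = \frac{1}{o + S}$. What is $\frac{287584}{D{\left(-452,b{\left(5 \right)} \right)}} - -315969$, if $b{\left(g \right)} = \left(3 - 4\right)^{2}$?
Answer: $-129384415$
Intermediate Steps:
$b{\left(g \right)} = 1$ ($b{\left(g \right)} = \left(-1\right)^{2} = 1$)
$D{\left(o,S \right)} = \frac{1}{S + o}$
$\frac{287584}{D{\left(-452,b{\left(5 \right)} \right)}} - -315969 = \frac{287584}{\frac{1}{1 - 452}} - -315969 = \frac{287584}{\frac{1}{-451}} + 315969 = \frac{287584}{- \frac{1}{451}} + 315969 = 287584 \left(-451\right) + 315969 = -129700384 + 315969 = -129384415$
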